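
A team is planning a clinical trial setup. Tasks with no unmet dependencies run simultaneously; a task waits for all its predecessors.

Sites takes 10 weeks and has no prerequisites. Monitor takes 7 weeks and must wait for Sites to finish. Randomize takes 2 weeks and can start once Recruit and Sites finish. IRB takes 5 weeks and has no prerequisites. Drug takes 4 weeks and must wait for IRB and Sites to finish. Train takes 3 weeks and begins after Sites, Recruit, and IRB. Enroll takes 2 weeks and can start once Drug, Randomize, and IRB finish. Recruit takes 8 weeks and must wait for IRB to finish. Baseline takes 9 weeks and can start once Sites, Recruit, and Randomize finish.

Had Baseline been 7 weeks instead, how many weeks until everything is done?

The binding path is IRB→Recruit→Randomize→Baseline = 5+8+2+9 = 24; finish at 24 weeks.
Baseline lies on that path, so at 7 weeks the path becomes 22 weeks.
That remains the longest chain; total 22 weeks.

22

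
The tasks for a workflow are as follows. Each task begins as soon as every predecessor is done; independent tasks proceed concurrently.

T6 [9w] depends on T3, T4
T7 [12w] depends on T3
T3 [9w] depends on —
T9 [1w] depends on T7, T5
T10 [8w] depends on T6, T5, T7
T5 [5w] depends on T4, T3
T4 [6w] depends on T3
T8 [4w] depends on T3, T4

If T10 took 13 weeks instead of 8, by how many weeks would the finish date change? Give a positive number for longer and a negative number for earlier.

The binding path is T3→T4→T6→T10 = 9+6+9+8 = 32; finish at 32 weeks.
T10 lies on that path, so at 13 weeks the path becomes 37 weeks.
The critical path is still T3→T4→T6→T10; finish is now 37 weeks.
Change in finish: 37 − 32 = +5 weeks.

5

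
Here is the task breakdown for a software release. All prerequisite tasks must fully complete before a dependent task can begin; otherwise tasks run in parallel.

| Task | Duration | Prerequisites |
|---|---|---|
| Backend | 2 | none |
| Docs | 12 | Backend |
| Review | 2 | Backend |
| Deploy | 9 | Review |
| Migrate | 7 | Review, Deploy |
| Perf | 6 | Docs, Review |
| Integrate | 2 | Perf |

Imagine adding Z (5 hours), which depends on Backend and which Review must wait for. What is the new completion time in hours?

Originally the job takes 22 hours.
With Z inserted, Review now waits for max(Backend, Z).
New critical path: Backend→Z→Review→Deploy→Migrate = 2+5+2+9+7 = 25 ⇒ 25 hours.

25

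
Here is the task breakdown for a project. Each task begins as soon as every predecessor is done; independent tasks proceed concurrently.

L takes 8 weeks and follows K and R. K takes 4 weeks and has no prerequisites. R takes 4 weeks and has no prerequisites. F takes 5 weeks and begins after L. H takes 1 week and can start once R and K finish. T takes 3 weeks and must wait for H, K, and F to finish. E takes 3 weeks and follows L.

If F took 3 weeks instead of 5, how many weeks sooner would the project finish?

As given, the longest chain is K→L→F→T = 4+8+5+3 = 20, so the finish is 20 weeks.
F lies on that path, so at 3 weeks the path becomes 18 weeks.
The critical path is still K→L→F→T; finish is now 18 weeks.
Change in finish: 18 − 20 = -2 weeks.

2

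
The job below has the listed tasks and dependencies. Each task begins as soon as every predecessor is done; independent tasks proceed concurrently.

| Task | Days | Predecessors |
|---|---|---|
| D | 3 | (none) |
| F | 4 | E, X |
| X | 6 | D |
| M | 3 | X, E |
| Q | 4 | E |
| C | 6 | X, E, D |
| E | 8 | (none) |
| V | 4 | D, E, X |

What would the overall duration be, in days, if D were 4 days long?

16

Critical path before the change: D→X→C = 3+6+6 = 15 giving 15 days.
Since D is critical, the +1 change carries straight to that chain (now 16 days).
The critical path is still D→X→C; finish is now 16 days.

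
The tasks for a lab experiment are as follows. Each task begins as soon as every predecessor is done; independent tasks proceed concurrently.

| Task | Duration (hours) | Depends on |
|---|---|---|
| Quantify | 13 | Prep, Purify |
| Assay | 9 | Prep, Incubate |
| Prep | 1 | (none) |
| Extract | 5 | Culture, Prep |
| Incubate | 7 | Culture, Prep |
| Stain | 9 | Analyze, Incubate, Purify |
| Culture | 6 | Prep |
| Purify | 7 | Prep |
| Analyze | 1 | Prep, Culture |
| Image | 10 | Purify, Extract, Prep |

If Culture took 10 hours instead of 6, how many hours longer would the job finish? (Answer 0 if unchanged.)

4

The binding path is Prep→Culture→Incubate→Assay = 1+6+7+9 = 23; finish at 23 hours.
Culture is on the critical path; changing it to 10 makes that path 27 hours.
The critical path is still Prep→Culture→Incubate→Assay; finish is now 27 hours.
Change in finish: 27 − 23 = +4 hours.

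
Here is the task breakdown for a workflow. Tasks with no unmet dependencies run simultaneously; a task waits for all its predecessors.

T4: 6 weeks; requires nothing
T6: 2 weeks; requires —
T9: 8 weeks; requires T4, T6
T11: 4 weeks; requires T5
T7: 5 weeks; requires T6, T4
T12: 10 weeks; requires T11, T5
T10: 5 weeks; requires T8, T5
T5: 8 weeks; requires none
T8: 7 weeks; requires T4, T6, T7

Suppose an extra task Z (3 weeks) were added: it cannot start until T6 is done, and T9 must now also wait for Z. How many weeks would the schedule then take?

Originally the schedule takes 23 weeks.
With Z inserted, T9 now waits for max(T4, T6, Z).
New critical path: T4→T7→T8→T10 = 6+5+7+5 = 23 ⇒ 23 weeks.

23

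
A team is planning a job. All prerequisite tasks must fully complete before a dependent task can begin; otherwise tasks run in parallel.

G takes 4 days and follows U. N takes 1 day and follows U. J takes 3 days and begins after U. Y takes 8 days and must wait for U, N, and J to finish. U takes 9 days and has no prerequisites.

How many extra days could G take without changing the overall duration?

Critical path: U→J→Y = 9+3+8 = 20, so the finish is 20 days.
Longest path through G: 13 days (earliest finish 13, latest finish 20).
So G can slip 20 − 13 = 7 days.

7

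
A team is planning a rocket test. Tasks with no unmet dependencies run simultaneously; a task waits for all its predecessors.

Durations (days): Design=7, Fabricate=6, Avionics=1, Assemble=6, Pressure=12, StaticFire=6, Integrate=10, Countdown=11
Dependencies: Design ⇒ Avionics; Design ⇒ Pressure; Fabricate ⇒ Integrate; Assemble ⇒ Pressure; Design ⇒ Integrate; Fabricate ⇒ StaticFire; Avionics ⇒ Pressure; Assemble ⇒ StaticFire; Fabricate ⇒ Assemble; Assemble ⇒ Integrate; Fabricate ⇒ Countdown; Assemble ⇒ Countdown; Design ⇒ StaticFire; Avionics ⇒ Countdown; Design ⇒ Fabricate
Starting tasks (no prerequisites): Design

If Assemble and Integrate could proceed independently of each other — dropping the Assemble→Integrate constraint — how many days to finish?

31

Before: longest chain Design→Fabricate→Assemble→Pressure = 7+6+6+12 = 31, finish 31.
Without Assemble→Integrate, Integrate's earliest start moves from 19 to 13.
New critical path: Design→Fabricate→Assemble→Pressure = 7+6+6+12 = 31 ⇒ 31 days.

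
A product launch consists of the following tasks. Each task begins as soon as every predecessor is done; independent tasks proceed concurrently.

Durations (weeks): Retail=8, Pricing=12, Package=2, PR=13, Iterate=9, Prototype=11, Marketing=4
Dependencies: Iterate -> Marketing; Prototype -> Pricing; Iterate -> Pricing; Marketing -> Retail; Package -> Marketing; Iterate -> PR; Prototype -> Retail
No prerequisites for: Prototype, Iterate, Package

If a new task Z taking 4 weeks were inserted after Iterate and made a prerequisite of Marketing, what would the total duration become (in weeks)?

25

Originally the job takes 23 weeks.
With Z inserted, Marketing now waits for max(Package, Iterate, Z).
New critical path: Iterate→Z→Marketing→Retail = 9+4+4+8 = 25 ⇒ 25 weeks.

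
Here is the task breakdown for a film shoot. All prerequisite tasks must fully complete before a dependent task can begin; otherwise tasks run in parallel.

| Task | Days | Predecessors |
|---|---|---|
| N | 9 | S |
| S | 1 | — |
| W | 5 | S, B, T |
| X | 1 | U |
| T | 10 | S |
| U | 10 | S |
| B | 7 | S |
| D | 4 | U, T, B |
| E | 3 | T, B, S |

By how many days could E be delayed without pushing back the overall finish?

2

Critical path: S→T→W = 1+10+5 = 16, so the finish is 16 days.
Longest path through E: 14 days (earliest finish 14, latest finish 16).
Float = 16 − 14 = 2.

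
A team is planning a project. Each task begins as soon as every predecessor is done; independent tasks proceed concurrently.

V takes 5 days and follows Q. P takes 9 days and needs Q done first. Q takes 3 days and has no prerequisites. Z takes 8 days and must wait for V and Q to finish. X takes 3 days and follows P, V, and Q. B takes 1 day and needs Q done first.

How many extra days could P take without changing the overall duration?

The longest chain is Q→V→Z = 3+5+8 = 16; overall finish 16 days.
P finishes as early as 12 and must finish by 13.
Float = 16 − 15 = 1.

1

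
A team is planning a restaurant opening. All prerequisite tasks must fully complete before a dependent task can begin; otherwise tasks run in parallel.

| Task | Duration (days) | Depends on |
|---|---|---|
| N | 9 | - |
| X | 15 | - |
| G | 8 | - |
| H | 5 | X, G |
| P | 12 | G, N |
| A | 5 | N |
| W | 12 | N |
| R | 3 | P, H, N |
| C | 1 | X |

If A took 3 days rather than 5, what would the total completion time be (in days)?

Actual critical path: N→P→R = 9+12+3 = 24 ⇒ 24 days.
A has 10 days of float (longest path through it is 14).
No other chain overtakes it, so the finish is 24 days.

24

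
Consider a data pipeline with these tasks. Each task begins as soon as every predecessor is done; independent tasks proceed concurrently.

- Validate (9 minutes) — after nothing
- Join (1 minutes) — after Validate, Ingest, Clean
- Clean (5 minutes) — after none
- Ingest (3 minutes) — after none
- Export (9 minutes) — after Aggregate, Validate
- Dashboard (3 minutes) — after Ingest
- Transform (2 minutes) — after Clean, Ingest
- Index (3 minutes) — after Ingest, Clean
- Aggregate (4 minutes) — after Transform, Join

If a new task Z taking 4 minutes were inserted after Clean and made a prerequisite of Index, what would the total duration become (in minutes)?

Originally the project takes 23 minutes.
With Z inserted, Index now waits for max(Ingest, Clean, Z).
New critical path: Validate→Join→Aggregate→Export = 9+1+4+9 = 23 ⇒ 23 minutes.

23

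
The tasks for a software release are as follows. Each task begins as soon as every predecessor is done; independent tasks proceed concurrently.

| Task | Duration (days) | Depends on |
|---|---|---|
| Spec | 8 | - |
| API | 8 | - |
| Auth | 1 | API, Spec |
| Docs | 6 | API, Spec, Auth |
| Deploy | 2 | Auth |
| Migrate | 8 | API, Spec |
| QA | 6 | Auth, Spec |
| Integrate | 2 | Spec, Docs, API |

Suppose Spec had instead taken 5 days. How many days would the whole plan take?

Actual critical path: Spec→Auth→Docs→Integrate = 8+1+6+2 = 17 ⇒ 17 days.
Since Spec is critical, the -3 change carries straight to that chain (now 14 days).
New critical path: API→Auth→Docs→Integrate = 8+1+6+2 = 17 ⇒ 17 days.

17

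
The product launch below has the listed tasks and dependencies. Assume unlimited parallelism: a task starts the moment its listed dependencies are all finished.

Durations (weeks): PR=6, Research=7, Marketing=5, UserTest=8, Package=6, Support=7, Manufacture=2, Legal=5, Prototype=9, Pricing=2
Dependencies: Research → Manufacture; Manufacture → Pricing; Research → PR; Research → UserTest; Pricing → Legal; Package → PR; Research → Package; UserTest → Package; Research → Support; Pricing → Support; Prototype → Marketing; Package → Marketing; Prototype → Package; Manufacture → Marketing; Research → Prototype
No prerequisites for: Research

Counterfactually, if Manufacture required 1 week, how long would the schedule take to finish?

28

Baseline: Research→Prototype→Package→PR = 7+9+6+6 = 28 → 28 weeks.
Manufacture is off the critical path — its longest chain is 18 weeks, giving 10 of slack.
That remains the longest chain; total 28 weeks.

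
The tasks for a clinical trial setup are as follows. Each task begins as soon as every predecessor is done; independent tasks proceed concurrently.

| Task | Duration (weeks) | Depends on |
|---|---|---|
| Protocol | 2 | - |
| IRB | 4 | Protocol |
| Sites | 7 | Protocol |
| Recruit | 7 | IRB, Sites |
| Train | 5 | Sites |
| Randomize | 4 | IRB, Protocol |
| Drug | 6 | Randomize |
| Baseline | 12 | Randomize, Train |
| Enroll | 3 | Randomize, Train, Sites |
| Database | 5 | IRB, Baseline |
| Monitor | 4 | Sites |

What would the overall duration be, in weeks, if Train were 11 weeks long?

37

As given, the longest chain is Protocol→Sites→Train→Baseline→Database = 2+7+5+12+5 = 31, so the finish is 31 weeks.
Train lies on that path, so at 11 weeks the path becomes 37 weeks.
The critical path is still Protocol→Sites→Train→Baseline→Database; finish is now 37 weeks.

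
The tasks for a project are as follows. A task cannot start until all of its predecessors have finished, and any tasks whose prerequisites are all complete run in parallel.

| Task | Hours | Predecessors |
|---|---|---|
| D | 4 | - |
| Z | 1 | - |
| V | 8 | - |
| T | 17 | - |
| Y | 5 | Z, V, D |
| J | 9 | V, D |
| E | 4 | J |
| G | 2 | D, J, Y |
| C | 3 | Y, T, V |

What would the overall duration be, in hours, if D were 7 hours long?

21

Baseline: V→J→E = 8+9+4 = 21 → 21 hours.
The longest path through D is only 17 hours, so D has float 4.
The critical path is still V→J→E; finish is now 21 hours.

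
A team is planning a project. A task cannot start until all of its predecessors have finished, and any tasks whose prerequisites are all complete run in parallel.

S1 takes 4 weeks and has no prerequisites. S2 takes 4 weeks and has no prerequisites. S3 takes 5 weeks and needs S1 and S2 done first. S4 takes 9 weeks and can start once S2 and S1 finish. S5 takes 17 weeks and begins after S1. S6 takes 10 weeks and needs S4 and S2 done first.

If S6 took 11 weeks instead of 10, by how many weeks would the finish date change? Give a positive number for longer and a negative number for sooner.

Critical path before the change: S1→S4→S6 = 4+9+10 = 23 giving 23 weeks.
S6 is on the critical path; changing it to 11 makes that path 24 weeks.
That remains the longest chain; total 24 weeks.
Change in finish: 24 − 23 = +1 weeks.

1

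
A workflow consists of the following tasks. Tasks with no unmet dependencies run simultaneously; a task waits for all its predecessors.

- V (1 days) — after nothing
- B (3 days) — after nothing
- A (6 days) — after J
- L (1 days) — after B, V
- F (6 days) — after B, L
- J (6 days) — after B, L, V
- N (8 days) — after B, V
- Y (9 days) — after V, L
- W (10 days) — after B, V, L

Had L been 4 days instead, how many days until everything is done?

19

Baseline: B→L→J→A = 3+1+6+6 = 16 → 16 days.
L lies on that path, so at 4 days the path becomes 19 days.
That remains the longest chain; total 19 days.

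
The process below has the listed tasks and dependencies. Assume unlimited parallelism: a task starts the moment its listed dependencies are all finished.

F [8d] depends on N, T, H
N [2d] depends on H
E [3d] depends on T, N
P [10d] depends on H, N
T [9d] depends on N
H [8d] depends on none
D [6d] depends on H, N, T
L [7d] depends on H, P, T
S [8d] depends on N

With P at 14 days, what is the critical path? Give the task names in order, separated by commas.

Critical path before the change: H→N→P→L = 8+2+10+7 = 27 giving 27 days.
Since P is critical, the +4 change carries straight to that chain (now 31 days).
No other chain overtakes it, so the finish is 31 days.

H, N, P, L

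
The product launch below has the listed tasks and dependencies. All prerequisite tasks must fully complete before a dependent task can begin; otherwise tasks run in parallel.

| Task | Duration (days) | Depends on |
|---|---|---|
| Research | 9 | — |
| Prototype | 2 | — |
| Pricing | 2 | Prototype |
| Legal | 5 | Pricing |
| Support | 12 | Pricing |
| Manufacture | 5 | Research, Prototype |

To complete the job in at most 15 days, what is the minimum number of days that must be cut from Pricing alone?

1

Current finish: 16 days; target: 15.
Pricing is on every critical path, so each day cut from Pricing cuts the finish by one (this holds down to a finish of 15).
Need 16 − 15 = 1 day off Pricing → Pricing becomes 1 day, finish becomes 15.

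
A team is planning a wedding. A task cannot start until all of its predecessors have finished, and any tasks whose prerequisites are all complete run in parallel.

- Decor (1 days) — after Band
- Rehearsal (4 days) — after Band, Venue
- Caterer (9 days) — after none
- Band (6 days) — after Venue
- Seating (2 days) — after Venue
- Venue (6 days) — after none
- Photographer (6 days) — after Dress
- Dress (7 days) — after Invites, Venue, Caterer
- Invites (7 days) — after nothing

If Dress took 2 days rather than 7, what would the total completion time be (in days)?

17

Actual critical path: Caterer→Dress→Photographer = 9+7+6 = 22 ⇒ 22 days.
Dress is on the critical path; changing it to 2 makes that path 17 days.
That remains the longest chain; total 17 days.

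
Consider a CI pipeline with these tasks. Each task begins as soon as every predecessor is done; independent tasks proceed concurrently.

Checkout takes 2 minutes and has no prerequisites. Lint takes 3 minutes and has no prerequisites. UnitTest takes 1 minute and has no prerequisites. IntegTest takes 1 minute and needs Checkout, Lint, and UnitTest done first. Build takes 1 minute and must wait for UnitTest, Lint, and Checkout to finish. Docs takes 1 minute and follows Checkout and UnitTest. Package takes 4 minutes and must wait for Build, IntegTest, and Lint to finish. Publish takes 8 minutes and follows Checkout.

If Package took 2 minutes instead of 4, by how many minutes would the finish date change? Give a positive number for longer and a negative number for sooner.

Actual critical path: Checkout→Publish = 2+8 = 10 ⇒ 10 minutes.
The longest path through Package is only 8 minutes, so Package has float 2.
No other chain overtakes it, so the finish is 10 minutes.
Change in finish: 10 − 10 = +0 minutes.

0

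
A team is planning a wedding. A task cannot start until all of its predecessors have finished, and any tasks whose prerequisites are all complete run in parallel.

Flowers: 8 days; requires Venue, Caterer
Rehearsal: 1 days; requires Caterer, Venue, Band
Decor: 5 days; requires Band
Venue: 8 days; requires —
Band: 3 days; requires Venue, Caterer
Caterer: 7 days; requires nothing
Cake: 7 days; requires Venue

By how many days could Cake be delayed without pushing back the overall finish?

1

Venue→Flowers = 8+8 = 16 sets the makespan at 16 days.
Cake finishes as early as 15 and must finish by 16.
So Cake can slip 16 − 15 = 1 day.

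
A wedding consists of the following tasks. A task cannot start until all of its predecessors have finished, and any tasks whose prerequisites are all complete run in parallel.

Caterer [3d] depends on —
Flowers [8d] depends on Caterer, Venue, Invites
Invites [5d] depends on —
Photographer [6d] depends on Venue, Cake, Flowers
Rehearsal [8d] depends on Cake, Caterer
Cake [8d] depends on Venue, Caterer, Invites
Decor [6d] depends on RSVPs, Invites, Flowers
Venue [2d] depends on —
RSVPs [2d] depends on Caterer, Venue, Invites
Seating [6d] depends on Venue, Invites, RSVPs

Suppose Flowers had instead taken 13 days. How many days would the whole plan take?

Actual critical path: Invites→Cake→Rehearsal = 5+8+8 = 21 ⇒ 21 days.
Flowers is off the critical path — its longest chain is 19 days, giving 2 of slack.
Now Invites→Flowers→Photographer = 5+13+6 = 24 is longest, so the finish becomes 24 days.

24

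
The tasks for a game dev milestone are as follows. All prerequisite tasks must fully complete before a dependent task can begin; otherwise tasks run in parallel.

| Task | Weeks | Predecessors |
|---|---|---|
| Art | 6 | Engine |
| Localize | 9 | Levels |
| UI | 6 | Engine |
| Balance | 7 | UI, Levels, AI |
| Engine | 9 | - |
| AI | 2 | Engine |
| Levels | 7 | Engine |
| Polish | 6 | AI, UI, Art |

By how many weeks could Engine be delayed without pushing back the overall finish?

The longest chain is Engine→Levels→Localize = 9+7+9 = 25; overall finish 25 weeks.
The longest chain containing Engine totals 25 weeks.
Float = 25 − 25 = 0.

0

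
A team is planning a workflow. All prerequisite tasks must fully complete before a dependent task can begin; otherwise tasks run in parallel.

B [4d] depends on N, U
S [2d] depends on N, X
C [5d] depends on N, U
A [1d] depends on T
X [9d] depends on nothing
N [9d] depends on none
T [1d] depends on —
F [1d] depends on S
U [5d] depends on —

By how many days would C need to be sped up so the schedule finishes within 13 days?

Current finish: 14 days; target: 13.
C is on every critical path, so each day cut from C cuts the finish by one (this holds down to a finish of 13).
Need 14 − 13 = 1 day off C → C becomes 4 days, finish becomes 13.

1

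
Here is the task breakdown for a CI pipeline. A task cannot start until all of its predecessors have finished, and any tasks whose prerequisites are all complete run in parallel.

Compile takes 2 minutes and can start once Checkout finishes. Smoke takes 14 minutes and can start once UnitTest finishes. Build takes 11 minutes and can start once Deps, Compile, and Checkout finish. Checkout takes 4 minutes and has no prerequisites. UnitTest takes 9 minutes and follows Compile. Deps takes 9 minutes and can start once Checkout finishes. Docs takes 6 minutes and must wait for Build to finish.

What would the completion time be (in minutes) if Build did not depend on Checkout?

30

Before: longest chain Checkout→Deps→Build→Docs = 4+9+11+6 = 30, finish 30.
Dropping Checkout→Build doesn't change Build's earliest start (13); another predecessor still binds.
The longest chain is now Checkout→Deps→Build→Docs = 4+9+11+6 = 30, so the CI pipeline takes 30 minutes.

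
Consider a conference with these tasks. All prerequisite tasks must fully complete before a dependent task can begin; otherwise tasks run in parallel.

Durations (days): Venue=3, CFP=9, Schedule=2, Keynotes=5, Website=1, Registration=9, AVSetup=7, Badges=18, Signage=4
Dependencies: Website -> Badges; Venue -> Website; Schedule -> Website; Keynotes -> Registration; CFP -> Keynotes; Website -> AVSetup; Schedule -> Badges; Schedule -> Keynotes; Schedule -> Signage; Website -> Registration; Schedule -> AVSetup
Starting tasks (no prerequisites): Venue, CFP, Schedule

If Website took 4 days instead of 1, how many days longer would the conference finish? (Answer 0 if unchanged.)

2

Actual critical path: CFP→Keynotes→Registration = 9+5+9 = 23 ⇒ 23 days.
Website has 1 day of float (longest path through it is 22).
Now Venue→Website→Badges = 3+4+18 = 25 is longest, so the finish becomes 25 days.
Change in finish: 25 − 23 = +2 days.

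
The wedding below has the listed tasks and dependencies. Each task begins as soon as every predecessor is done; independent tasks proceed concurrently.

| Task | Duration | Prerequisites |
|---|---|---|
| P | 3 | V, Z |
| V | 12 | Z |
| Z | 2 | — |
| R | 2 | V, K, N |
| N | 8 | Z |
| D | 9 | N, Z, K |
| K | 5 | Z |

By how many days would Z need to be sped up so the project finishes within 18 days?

1

Current finish: 19 days; target: 18.
Z is on every critical path, so each day cut from Z cuts the finish by one (this holds down to a finish of 18).
Need 19 − 18 = 1 day off Z → Z becomes 1 day, finish becomes 18.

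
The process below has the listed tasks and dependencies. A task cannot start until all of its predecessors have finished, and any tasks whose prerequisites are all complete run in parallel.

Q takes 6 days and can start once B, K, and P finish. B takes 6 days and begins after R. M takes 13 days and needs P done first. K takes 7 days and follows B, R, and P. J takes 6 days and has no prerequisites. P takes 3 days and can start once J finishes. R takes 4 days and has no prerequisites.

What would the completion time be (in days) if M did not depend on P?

Original critical path: R→B→K→Q = 4+6+7+6 = 23 ⇒ 23 days.
Without P→M, M's earliest start moves from 9 to 0.
The longest chain is now R→B→K→Q = 4+6+7+6 = 23, so the project takes 23 days.

23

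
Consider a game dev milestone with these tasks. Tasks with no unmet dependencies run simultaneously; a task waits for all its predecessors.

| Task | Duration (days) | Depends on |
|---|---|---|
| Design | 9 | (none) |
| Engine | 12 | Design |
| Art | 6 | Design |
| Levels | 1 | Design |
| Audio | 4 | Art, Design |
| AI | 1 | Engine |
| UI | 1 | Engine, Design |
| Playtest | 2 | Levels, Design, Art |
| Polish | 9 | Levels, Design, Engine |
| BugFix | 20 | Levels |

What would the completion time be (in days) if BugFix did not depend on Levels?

Before: longest chain Design→Engine→Polish = 9+12+9 = 30, finish 30.
Without Levels→BugFix, BugFix's earliest start moves from 10 to 0.
The longest chain is now Design→Engine→Polish = 9+12+9 = 30, so the job takes 30 days.

30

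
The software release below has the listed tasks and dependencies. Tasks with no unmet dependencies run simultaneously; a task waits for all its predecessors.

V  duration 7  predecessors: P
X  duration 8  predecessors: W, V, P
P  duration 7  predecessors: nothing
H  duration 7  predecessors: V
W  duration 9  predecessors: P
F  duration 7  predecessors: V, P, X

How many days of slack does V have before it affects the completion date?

The longest chain is P→W→X→F = 7+9+8+7 = 31; overall finish 31 days.
The longest chain containing V totals 29 days.
Float = 31 − 29 = 2.

2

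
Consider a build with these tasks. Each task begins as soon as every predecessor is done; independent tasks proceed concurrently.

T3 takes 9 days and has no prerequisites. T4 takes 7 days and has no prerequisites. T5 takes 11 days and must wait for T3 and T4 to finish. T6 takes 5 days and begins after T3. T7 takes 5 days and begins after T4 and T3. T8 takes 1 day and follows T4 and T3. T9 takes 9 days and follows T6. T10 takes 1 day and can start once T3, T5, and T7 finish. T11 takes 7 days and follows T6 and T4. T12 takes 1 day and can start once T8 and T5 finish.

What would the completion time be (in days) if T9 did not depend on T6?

21

Before: longest chain T3→T6→T9 = 9+5+9 = 23, finish 23.
Without T6→T9, T9's earliest start moves from 14 to 0.
After: T3→T5→T10 = 9+11+1 = 21 → 21 days.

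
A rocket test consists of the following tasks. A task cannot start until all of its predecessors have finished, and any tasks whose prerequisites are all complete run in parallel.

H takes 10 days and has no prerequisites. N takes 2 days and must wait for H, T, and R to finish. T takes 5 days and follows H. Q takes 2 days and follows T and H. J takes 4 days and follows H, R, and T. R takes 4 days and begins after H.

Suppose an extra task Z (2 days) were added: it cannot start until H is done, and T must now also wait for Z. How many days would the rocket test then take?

21

Originally the rocket test takes 19 days.
With Z inserted, T now waits for max(H, Z).
New critical path: H→Z→T→J = 10+2+5+4 = 21 ⇒ 21 days.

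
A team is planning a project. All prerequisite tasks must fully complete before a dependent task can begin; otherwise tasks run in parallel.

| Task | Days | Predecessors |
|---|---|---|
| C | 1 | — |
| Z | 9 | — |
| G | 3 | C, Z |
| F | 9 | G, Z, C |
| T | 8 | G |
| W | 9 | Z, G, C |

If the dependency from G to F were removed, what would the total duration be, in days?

Before: longest chain Z→G→F = 9+3+9 = 21, finish 21.
Without G→F, F's earliest start moves from 12 to 9.
The longest chain is now Z→G→W = 9+3+9 = 21, so the plan takes 21 days.

21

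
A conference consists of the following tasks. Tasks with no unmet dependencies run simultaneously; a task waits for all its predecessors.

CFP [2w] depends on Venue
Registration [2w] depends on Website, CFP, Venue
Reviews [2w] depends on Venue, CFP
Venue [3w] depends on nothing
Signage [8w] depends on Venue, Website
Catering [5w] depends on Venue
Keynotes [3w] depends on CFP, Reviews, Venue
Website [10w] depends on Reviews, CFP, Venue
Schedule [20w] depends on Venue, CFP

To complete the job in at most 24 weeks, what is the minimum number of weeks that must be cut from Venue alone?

1

Current finish: 25 weeks; target: 24.
Venue is on every critical path, so each week cut from Venue cuts the finish by one (this holds down to a finish of 23).
Need 25 − 24 = 1 week off Venue → Venue becomes 2 weeks, finish becomes 24.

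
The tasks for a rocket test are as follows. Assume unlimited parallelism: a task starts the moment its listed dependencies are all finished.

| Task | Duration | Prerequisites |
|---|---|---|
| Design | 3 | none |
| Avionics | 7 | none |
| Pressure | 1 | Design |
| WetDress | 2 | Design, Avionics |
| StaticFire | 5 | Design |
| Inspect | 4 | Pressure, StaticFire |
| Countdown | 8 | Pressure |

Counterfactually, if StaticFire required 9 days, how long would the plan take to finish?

Actual critical path: Design→StaticFire→Inspect = 3+5+4 = 12 ⇒ 12 days.
Since StaticFire is critical, the +4 change carries straight to that chain (now 16 days).
The critical path is still Design→StaticFire→Inspect; finish is now 16 days.

16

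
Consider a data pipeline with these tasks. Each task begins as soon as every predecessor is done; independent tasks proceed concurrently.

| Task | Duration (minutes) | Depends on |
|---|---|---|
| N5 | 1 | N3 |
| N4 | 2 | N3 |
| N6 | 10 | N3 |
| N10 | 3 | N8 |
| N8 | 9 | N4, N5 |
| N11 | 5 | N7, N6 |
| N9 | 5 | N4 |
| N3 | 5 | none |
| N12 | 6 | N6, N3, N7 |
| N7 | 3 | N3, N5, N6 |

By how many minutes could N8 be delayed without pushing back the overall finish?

N3→N6→N7→N12 = 5+10+3+6 = 24 sets the makespan at 24 minutes.
N8 finishes as early as 16 and must finish by 21.
So N8 can slip 21 − 16 = 5 minutes.

5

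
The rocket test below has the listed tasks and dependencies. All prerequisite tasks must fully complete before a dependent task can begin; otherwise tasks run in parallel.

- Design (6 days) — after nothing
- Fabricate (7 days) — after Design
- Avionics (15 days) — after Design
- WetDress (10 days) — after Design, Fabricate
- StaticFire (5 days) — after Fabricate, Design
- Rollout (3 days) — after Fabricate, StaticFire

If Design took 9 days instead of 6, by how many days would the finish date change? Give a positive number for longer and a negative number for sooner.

3

The binding path is Design→Fabricate→WetDress = 6+7+10 = 23; finish at 23 days.
Design lies on that path, so at 9 days the path becomes 26 days.
No other chain overtakes it, so the finish is 26 days.
Change in finish: 26 − 23 = +3 days.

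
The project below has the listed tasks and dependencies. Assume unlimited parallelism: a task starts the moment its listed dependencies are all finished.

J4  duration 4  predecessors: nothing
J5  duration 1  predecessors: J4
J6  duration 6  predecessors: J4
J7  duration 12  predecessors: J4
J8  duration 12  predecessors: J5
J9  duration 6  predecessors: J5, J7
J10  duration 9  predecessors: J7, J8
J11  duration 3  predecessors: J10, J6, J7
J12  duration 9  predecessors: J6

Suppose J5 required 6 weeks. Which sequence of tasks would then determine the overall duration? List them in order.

Baseline: J4→J5→J8→J10→J11 = 4+1+12+9+3 = 29 → 29 weeks.
J5 is on the critical path; changing it to 6 makes that path 34 weeks.
That remains the longest chain; total 34 weeks.

J4, J5, J8, J10, J11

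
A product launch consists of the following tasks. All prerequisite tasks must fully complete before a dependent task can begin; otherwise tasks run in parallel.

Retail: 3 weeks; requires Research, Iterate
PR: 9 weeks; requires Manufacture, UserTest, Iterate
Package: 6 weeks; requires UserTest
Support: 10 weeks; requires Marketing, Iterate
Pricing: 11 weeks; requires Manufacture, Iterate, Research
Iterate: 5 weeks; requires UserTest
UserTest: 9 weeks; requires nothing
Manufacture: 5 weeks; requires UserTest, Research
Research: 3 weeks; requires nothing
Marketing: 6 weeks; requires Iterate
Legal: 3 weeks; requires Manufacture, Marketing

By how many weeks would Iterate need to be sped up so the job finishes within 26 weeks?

Current finish: 30 weeks; target: 26.
Iterate is on every critical path, so each week cut from Iterate cuts the finish by one (this holds down to a finish of 26).
Need 30 − 26 = 4 weeks off Iterate → Iterate becomes 1 week, finish becomes 26.

4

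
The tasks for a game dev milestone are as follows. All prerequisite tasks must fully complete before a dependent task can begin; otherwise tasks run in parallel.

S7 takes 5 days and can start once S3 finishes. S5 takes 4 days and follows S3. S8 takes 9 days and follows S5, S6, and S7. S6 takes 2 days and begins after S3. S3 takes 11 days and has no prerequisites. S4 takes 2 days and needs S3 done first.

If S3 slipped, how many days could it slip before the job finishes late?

0

The longest chain is S3→S7→S8 = 11+5+9 = 25; overall finish 25 days.
The longest chain containing S3 totals 25 days.
Slack of S3 = 0 − 0 = 0 days.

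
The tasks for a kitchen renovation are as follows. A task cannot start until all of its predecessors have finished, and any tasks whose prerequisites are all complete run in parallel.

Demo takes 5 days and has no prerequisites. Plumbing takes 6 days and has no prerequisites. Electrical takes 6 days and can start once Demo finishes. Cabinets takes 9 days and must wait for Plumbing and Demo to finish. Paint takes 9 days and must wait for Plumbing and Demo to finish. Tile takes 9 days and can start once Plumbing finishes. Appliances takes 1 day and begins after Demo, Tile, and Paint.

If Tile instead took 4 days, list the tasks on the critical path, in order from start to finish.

As given, the longest chain is Plumbing→Tile→Appliances = 6+9+1 = 16, so the finish is 16 days.
Tile lies on that path, so at 4 days the path becomes 11 days.
New critical path: Plumbing→Paint→Appliances = 6+9+1 = 16 ⇒ 16 days.

Plumbing, Paint, Appliances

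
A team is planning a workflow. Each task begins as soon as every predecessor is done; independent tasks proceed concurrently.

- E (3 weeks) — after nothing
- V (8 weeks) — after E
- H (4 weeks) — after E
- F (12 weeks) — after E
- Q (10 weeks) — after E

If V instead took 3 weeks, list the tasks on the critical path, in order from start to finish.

Critical path before the change: E→F = 3+12 = 15 giving 15 weeks.
The longest path through V is only 11 weeks, so V has float 4.
The critical path is still E→F; finish is now 15 weeks.

E, F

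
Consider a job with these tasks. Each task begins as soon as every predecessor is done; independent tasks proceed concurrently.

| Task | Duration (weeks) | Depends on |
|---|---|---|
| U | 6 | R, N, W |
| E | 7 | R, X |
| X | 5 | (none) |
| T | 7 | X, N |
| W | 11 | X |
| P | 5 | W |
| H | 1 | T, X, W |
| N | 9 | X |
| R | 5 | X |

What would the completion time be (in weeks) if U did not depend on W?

22

With the dependency in place, X→W→U = 5+11+6 = 22 sets the finish at 22 weeks.
Without W→U, U's earliest start moves from 16 to 14.
The longest chain is now X→N→T→H = 5+9+7+1 = 22, so the schedule takes 22 weeks.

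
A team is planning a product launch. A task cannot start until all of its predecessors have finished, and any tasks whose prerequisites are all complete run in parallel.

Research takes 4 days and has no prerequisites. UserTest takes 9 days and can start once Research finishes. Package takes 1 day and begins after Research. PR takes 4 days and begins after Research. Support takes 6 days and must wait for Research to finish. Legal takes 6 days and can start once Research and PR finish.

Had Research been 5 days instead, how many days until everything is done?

15

Actual critical path: Research→PR→Legal = 4+4+6 = 14 ⇒ 14 days.
Research lies on that path, so at 5 days the path becomes 15 days.
That remains the longest chain; total 15 days.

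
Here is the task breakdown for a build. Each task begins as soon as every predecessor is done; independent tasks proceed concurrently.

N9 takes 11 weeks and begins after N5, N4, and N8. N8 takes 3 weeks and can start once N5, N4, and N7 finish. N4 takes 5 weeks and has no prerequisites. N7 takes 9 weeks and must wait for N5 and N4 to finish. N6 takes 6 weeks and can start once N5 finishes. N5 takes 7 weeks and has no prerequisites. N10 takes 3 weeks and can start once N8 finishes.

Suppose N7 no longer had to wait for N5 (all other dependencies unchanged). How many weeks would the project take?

Before: longest chain N5→N7→N8→N9 = 7+9+3+11 = 30, finish 30.
Without N5→N7, N7's earliest start moves from 7 to 5.
After: N4→N7→N8→N9 = 5+9+3+11 = 28 → 28 weeks.

28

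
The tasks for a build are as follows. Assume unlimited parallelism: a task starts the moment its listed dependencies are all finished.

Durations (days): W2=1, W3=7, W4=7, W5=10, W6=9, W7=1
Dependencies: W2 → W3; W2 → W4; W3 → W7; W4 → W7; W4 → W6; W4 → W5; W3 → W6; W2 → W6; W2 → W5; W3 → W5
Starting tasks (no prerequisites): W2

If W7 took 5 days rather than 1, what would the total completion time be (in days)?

As given, the longest chain is W2→W3→W5 = 1+7+10 = 18, so the finish is 18 days.
W7 has 9 days of float (longest path through it is 9).
The critical path is still W2→W3→W5; finish is now 18 days.

18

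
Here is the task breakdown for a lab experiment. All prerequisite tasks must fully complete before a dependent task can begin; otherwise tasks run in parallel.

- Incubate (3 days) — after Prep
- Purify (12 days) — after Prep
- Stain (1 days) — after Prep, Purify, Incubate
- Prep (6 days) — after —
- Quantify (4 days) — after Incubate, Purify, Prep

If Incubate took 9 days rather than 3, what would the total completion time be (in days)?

22

As given, the longest chain is Prep→Purify→Quantify = 6+12+4 = 22, so the finish is 22 days.
The longest path through Incubate is only 13 days, so Incubate has float 9.
The critical path is still Prep→Purify→Quantify; finish is now 22 days.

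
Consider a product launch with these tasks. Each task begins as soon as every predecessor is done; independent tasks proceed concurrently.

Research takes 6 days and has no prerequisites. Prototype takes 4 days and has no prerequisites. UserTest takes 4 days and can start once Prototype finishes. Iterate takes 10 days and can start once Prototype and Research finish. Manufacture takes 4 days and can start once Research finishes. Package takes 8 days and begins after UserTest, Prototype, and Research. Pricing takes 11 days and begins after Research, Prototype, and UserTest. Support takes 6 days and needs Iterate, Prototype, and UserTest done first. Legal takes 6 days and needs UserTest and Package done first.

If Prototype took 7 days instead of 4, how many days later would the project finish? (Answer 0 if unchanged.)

3

The binding path is Prototype→UserTest→Package→Legal = 4+4+8+6 = 22; finish at 22 days.
Prototype lies on that path, so at 7 days the path becomes 25 days.
No other chain overtakes it, so the finish is 25 days.
Change in finish: 25 − 22 = +3 days.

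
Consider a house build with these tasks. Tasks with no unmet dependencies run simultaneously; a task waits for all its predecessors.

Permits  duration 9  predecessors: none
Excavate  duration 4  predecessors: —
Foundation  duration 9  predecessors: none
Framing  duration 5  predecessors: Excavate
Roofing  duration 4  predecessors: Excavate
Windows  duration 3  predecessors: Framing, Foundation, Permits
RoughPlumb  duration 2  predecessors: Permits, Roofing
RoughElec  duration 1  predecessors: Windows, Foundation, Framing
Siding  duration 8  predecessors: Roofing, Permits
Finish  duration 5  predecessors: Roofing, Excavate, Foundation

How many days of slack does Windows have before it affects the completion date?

4

Permits→Siding = 9+8 = 17 sets the makespan at 17 days.
Longest path through Windows: 13 days (earliest finish 12, latest finish 16).
So Windows can slip 16 − 12 = 4 days.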